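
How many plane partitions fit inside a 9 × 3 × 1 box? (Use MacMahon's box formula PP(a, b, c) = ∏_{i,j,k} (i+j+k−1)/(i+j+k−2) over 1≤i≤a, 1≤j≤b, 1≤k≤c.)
PP(9, 3, 1) = 220

Evaluate the triple product over i = 1..9, j = 1..3, k = 1..1. The factors are (2/1) · (3/2) · (4/3) · (3/2) · (4/3) · (5/4) · (4/3) · (5/4) · … (27 factors total). The numerators and denominators telescope so the product is an integer; carrying out the multiplication exactly gives PP(9, 3, 1) = 220.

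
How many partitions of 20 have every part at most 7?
p(20, parts ≤ 7) = 364

Use the recurrence p(n, m) = p(n, m−1) + p(n−m, m): either the largest part is < m (count p(n, m−1)) or the largest part is exactly m (remove one copy of m, count p(n−m, m)). With p(0, ·) = 1 this gives p(20, parts ≤ 7) = 364. (By conjugating Young diagrams, this also counts partitions of 20 into at most 7 parts.)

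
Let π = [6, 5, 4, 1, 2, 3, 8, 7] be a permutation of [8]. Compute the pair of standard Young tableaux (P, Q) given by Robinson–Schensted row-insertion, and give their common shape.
P = [1, 2, 3, 7] / [4, 8] / [5] / [6];  Q = [1, 5, 6, 7] / [2, 8] / [3] / [4];  common shape = (4, 2, 1, 1)

Row-insert the values π_1, π_2, … into P one at a time, bumping the leftmost entry strictly greater than the inserted value down to the next row. The recording tableau Q records, in position (i, j), the step at which that cell was added to P.
  Insert 6 (step 1): P = [6];  Q = [1]
  Insert 5 (step 2): P = [5] / [6];  Q = [1] / [2]
  Insert 4 (step 3): P = [4] / [5] / [6];  Q = [1] / [2] / [3]
  Insert 1 (step 4): P = [1] / [4] / [5] / [6];  Q = [1] / [2] / [3] / [4]
  Insert 2 (step 5): P = [1, 2] / [4] / [5] / [6];  Q = [1, 5] / [2] / [3] / [4]
  Insert 3 (step 6): P = [1, 2, 3] / [4] / [5] / [6];  Q = [1, 5, 6] / [2] / [3] / [4]
  Insert 8 (step 7): P = [1, 2, 3, 8] / [4] / [5] / [6];  Q = [1, 5, 6, 7] / [2] / [3] / [4]
  Insert 7 (step 8): P = [1, 2, 3, 7] / [4, 8] / [5] / [6];  Q = [1, 5, 6, 7] / [2, 8] / [3] / [4]
Final shape: (4, 2, 1, 1).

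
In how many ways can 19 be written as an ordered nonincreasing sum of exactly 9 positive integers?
p(19, 9 parts) = 41

Partitions of n into exactly k parts are in bijection with partitions of n − k into at most k parts (subtract 1 from each part). So p(19, exactly 9) = p(10, parts ≤ 9). Computing via the recurrence p(m, j) = p(m, j−1) + p(m−j, j) gives 41.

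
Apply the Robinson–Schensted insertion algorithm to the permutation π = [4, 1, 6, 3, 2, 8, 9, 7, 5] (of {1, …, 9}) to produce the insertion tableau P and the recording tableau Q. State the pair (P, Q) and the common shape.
P = [1, 2, 5, 9] / [3, 6, 7] / [4, 8];  Q = [1, 3, 6, 7] / [2, 4, 8] / [5, 9];  common shape = (4, 3, 2)

Row-insert the values π_1, π_2, … into P one at a time, bumping the leftmost entry strictly greater than the inserted value down to the next row. The recording tableau Q records, in position (i, j), the step at which that cell was added to P.
  Insert 4 (step 1): P = [4];  Q = [1]
  Insert 1 (step 2): P = [1] / [4];  Q = [1] / [2]
  Insert 6 (step 3): P = [1, 6] / [4];  Q = [1, 3] / [2]
  Insert 3 (step 4): P = [1, 3] / [4, 6];  Q = [1, 3] / [2, 4]
  Insert 2 (step 5): P = [1, 2] / [3, 6] / [4];  Q = [1, 3] / [2, 4] / [5]
  Insert 8 (step 6): P = [1, 2, 8] / [3, 6] / [4];  Q = [1, 3, 6] / [2, 4] / [5]
  Insert 9 (step 7): P = [1, 2, 8, 9] / [3, 6] / [4];  Q = [1, 3, 6, 7] / [2, 4] / [5]
  Insert 7 (step 8): P = [1, 2, 7, 9] / [3, 6, 8] / [4];  Q = [1, 3, 6, 7] / [2, 4, 8] / [5]
  Insert 5 (step 9): P = [1, 2, 5, 9] / [3, 6, 7] / [4, 8];  Q = [1, 3, 6, 7] / [2, 4, 8] / [5, 9]
Final shape: (4, 3, 2).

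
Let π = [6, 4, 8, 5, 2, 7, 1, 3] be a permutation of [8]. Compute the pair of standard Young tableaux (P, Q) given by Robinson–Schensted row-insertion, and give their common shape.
P = [1, 3, 7] / [2, 5] / [4, 8] / [6];  Q = [1, 3, 6] / [2, 4] / [5, 8] / [7];  common shape = (3, 2, 2, 1)

Row-insert the values π_1, π_2, … into P one at a time, bumping the leftmost entry strictly greater than the inserted value down to the next row. The recording tableau Q records, in position (i, j), the step at which that cell was added to P.
  Insert 6 (step 1): P = [6];  Q = [1]
  Insert 4 (step 2): P = [4] / [6];  Q = [1] / [2]
  Insert 8 (step 3): P = [4, 8] / [6];  Q = [1, 3] / [2]
  Insert 5 (step 4): P = [4, 5] / [6, 8];  Q = [1, 3] / [2, 4]
  Insert 2 (step 5): P = [2, 5] / [4, 8] / [6];  Q = [1, 3] / [2, 4] / [5]
  Insert 7 (step 6): P = [2, 5, 7] / [4, 8] / [6];  Q = [1, 3, 6] / [2, 4] / [5]
  Insert 1 (step 7): P = [1, 5, 7] / [2, 8] / [4] / [6];  Q = [1, 3, 6] / [2, 4] / [5] / [7]
  Insert 3 (step 8): P = [1, 3, 7] / [2, 5] / [4, 8] / [6];  Q = [1, 3, 6] / [2, 4] / [5, 8] / [7]
Final shape: (3, 2, 2, 1).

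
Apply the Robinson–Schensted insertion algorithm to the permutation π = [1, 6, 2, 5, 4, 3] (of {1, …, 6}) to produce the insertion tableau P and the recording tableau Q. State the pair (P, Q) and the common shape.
P = [1, 2, 3] / [4] / [5] / [6];  Q = [1, 2, 4] / [3] / [5] / [6];  common shape = (3, 1, 1, 1)

Row-insert the values π_1, π_2, … into P one at a time, bumping the leftmost entry strictly greater than the inserted value down to the next row. The recording tableau Q records, in position (i, j), the step at which that cell was added to P.
  Insert 1 (step 1): P = [1];  Q = [1]
  Insert 6 (step 2): P = [1, 6];  Q = [1, 2]
  Insert 2 (step 3): P = [1, 2] / [6];  Q = [1, 2] / [3]
  Insert 5 (step 4): P = [1, 2, 5] / [6];  Q = [1, 2, 4] / [3]
  Insert 4 (step 5): P = [1, 2, 4] / [5] / [6];  Q = [1, 2, 4] / [3] / [5]
  Insert 3 (step 6): P = [1, 2, 3] / [4] / [5] / [6];  Q = [1, 2, 4] / [3] / [5] / [6]
Final shape: (3, 1, 1, 1).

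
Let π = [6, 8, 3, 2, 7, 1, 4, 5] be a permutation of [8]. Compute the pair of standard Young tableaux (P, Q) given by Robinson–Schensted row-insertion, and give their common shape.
P = [1, 4, 5] / [2, 7] / [3, 8] / [6];  Q = [1, 2, 8] / [3, 5] / [4, 7] / [6];  common shape = (3, 2, 2, 1)

Row-insert the values π_1, π_2, … into P one at a time, bumping the leftmost entry strictly greater than the inserted value down to the next row. The recording tableau Q records, in position (i, j), the step at which that cell was added to P.
  Insert 6 (step 1): P = [6];  Q = [1]
  Insert 8 (step 2): P = [6, 8];  Q = [1, 2]
  Insert 3 (step 3): P = [3, 8] / [6];  Q = [1, 2] / [3]
  Insert 2 (step 4): P = [2, 8] / [3] / [6];  Q = [1, 2] / [3] / [4]
  Insert 7 (step 5): P = [2, 7] / [3, 8] / [6];  Q = [1, 2] / [3, 5] / [4]
  Insert 1 (step 6): P = [1, 7] / [2, 8] / [3] / [6];  Q = [1, 2] / [3, 5] / [4] / [6]
  Insert 4 (step 7): P = [1, 4] / [2, 7] / [3, 8] / [6];  Q = [1, 2] / [3, 5] / [4, 7] / [6]
  Insert 5 (step 8): P = [1, 4, 5] / [2, 7] / [3, 8] / [6];  Q = [1, 2, 8] / [3, 5] / [4, 7] / [6]
Final shape: (3, 2, 2, 1).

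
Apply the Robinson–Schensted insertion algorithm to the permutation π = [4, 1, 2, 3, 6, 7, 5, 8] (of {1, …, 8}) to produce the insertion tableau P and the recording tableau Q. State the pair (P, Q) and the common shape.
P = [1, 2, 3, 5, 7, 8] / [4, 6];  Q = [1, 3, 4, 5, 6, 8] / [2, 7];  common shape = (6, 2)

Row-insert the values π_1, π_2, … into P one at a time, bumping the leftmost entry strictly greater than the inserted value down to the next row. The recording tableau Q records, in position (i, j), the step at which that cell was added to P.
  Insert 4 (step 1): P = [4];  Q = [1]
  Insert 1 (step 2): P = [1] / [4];  Q = [1] / [2]
  Insert 2 (step 3): P = [1, 2] / [4];  Q = [1, 3] / [2]
  Insert 3 (step 4): P = [1, 2, 3] / [4];  Q = [1, 3, 4] / [2]
  Insert 6 (step 5): P = [1, 2, 3, 6] / [4];  Q = [1, 3, 4, 5] / [2]
  Insert 7 (step 6): P = [1, 2, 3, 6, 7] / [4];  Q = [1, 3, 4, 5, 6] / [2]
  Insert 5 (step 7): P = [1, 2, 3, 5, 7] / [4, 6];  Q = [1, 3, 4, 5, 6] / [2, 7]
  Insert 8 (step 8): P = [1, 2, 3, 5, 7, 8] / [4, 6];  Q = [1, 3, 4, 5, 6, 8] / [2, 7]
Final shape: (6, 2).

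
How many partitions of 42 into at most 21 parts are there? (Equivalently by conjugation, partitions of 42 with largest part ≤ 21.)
p(42, parts ≤ 21) = 50460

Use the recurrence p(n, m) = p(n, m−1) + p(n−m, m): either the largest part is < m (count p(n, m−1)) or the largest part is exactly m (remove one copy of m, count p(n−m, m)). With p(0, ·) = 1 this gives p(42, parts ≤ 21) = 50460. (By conjugating Young diagrams, this also counts partitions of 42 into at most 21 parts.)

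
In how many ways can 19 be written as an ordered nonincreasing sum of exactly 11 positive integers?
p(19, 11 parts) = 22

Partitions of n into exactly k parts are in bijection with partitions of n − k into at most k parts (subtract 1 from each part). So p(19, exactly 11) = p(8, parts ≤ 11). Computing via the recurrence p(m, j) = p(m, j−1) + p(m−j, j) gives 22.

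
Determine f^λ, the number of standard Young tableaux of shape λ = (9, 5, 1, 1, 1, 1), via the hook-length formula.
# SYT of shape (9, 5, 1, 1, 1, 1) = 1215500

Hook-length formula: f^λ = n! / Π hook(c), product over all cells c of the Young diagram. For λ = (9, 5, 1, 1, 1, 1), n = 18 boxes. Hook lengths by row (left-to-right, top-to-bottom): [14, 9, 8, 7, 6, 4, 3, 2, 1]; [9, 4, 3, 2, 1]; [4]; [3]; [2]; [1]. Product of hooks = 5267275776. So f^λ = 18! / 5267275776 = 6402373705728000 / 5267275776 = 1215500.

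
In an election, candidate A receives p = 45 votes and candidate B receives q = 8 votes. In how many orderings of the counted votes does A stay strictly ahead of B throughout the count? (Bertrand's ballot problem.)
Strict-lead orderings = 618753590

Total orderings of the 53 votes with 45 for A: C(53, 45) = 886322710. By the Bertrand ballot formula (Cycle Lemma / reflection principle), the number of orderings in which A is strictly ahead of B throughout is (p − q)/(p + q) · C(p + q, p) = (45 − 8)/(45 + 8) · 886322710 = 618753590.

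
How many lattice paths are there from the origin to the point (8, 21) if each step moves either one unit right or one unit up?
Number of paths = 4292145

A monotone lattice path from (0, 0) to (8, 21) consists of 8 east steps and 21 north steps in some order, so it is determined by which 8 of the 29 steps are east. The count is C(29, 8) = 4292145.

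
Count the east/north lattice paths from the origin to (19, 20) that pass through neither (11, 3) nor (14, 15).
Number of paths = 49026499830

Inclusion–exclusion. Total paths: C(39, 19) = 68923264410. Through P₁: C(14, 11)·C(25, 8) = 393693300. Through P₂: C(29, 14)·C(10, 5) = 19544807520. Since P₁ is strictly southwest of P₂, a monotone path through both must visit P₁ then P₂; paths through both = C(14, 11)·C(15, 3)·C(10, 5) = 41736240. Avoid both = 68923264410 − 393693300 − 19544807520 + 41736240 = 49026499830.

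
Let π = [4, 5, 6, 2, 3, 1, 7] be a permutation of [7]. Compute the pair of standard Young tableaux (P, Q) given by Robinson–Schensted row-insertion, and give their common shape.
P = [1, 3, 6, 7] / [2, 5] / [4];  Q = [1, 2, 3, 7] / [4, 5] / [6];  common shape = (4, 2, 1)

Row-insert the values π_1, π_2, … into P one at a time, bumping the leftmost entry strictly greater than the inserted value down to the next row. The recording tableau Q records, in position (i, j), the step at which that cell was added to P.
  Insert 4 (step 1): P = [4];  Q = [1]
  Insert 5 (step 2): P = [4, 5];  Q = [1, 2]
  Insert 6 (step 3): P = [4, 5, 6];  Q = [1, 2, 3]
  Insert 2 (step 4): P = [2, 5, 6] / [4];  Q = [1, 2, 3] / [4]
  Insert 3 (step 5): P = [2, 3, 6] / [4, 5];  Q = [1, 2, 3] / [4, 5]
  Insert 1 (step 6): P = [1, 3, 6] / [2, 5] / [4];  Q = [1, 2, 3] / [4, 5] / [6]
  Insert 7 (step 7): P = [1, 3, 6, 7] / [2, 5] / [4];  Q = [1, 2, 3, 7] / [4, 5] / [6]
Final shape: (4, 2, 1).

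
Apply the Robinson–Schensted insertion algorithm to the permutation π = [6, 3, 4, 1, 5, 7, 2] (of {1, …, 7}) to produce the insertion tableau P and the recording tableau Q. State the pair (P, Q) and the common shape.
P = [1, 2, 5, 7] / [3, 4] / [6];  Q = [1, 3, 5, 6] / [2, 7] / [4];  common shape = (4, 2, 1)

Row-insert the values π_1, π_2, … into P one at a time, bumping the leftmost entry strictly greater than the inserted value down to the next row. The recording tableau Q records, in position (i, j), the step at which that cell was added to P.
  Insert 6 (step 1): P = [6];  Q = [1]
  Insert 3 (step 2): P = [3] / [6];  Q = [1] / [2]
  Insert 4 (step 3): P = [3, 4] / [6];  Q = [1, 3] / [2]
  Insert 1 (step 4): P = [1, 4] / [3] / [6];  Q = [1, 3] / [2] / [4]
  Insert 5 (step 5): P = [1, 4, 5] / [3] / [6];  Q = [1, 3, 5] / [2] / [4]
  Insert 7 (step 6): P = [1, 4, 5, 7] / [3] / [6];  Q = [1, 3, 5, 6] / [2] / [4]
  Insert 2 (step 7): P = [1, 2, 5, 7] / [3, 4] / [6];  Q = [1, 3, 5, 6] / [2, 7] / [4]
Final shape: (4, 2, 1).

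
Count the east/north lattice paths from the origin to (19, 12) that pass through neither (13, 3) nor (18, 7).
Number of paths = 135856885

Inclusion–exclusion. Total paths: C(31, 19) = 141120525. Through P₁: C(16, 13)·C(15, 6) = 2802800. Through P₂: C(25, 18)·C(6, 1) = 2884200. Since P₁ is strictly southwest of P₂, a monotone path through both must visit P₁ then P₂; paths through both = C(16, 13)·C(9, 5)·C(6, 1) = 423360. Avoid both = 141120525 − 2802800 − 2884200 + 423360 = 135856885.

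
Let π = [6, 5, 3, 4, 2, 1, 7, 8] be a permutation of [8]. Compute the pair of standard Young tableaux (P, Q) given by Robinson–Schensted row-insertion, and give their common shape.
P = [1, 4, 7, 8] / [2] / [3] / [5] / [6];  Q = [1, 4, 7, 8] / [2] / [3] / [5] / [6];  common shape = (4, 1, 1, 1, 1)

Row-insert the values π_1, π_2, … into P one at a time, bumping the leftmost entry strictly greater than the inserted value down to the next row. The recording tableau Q records, in position (i, j), the step at which that cell was added to P.
  Insert 6 (step 1): P = [6];  Q = [1]
  Insert 5 (step 2): P = [5] / [6];  Q = [1] / [2]
  Insert 3 (step 3): P = [3] / [5] / [6];  Q = [1] / [2] / [3]
  Insert 4 (step 4): P = [3, 4] / [5] / [6];  Q = [1, 4] / [2] / [3]
  Insert 2 (step 5): P = [2, 4] / [3] / [5] / [6];  Q = [1, 4] / [2] / [3] / [5]
  Insert 1 (step 6): P = [1, 4] / [2] / [3] / [5] / [6];  Q = [1, 4] / [2] / [3] / [5] / [6]
  Insert 7 (step 7): P = [1, 4, 7] / [2] / [3] / [5] / [6];  Q = [1, 4, 7] / [2] / [3] / [5] / [6]
  Insert 8 (step 8): P = [1, 4, 7, 8] / [2] / [3] / [5] / [6];  Q = [1, 4, 7, 8] / [2] / [3] / [5] / [6]
Final shape: (4, 1, 1, 1, 1).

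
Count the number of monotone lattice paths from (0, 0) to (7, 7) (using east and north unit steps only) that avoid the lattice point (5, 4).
Number of paths = 2172

Total paths from (0, 0) to (7, 7): C(14, 7) = 3432. Paths through (5, 4): (paths (0, 0) → (5, 4)) × (paths (5, 4) → (7, 7)) = C(9, 5) · C(5, 2) = 126 · 10 = 1260. Avoidance count = 3432 − 1260 = 2172.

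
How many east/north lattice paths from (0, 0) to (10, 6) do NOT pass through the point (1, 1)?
Number of paths = 4004

Total paths from (0, 0) to (10, 6): C(16, 10) = 8008. Paths through (1, 1): (paths (0, 0) → (1, 1)) × (paths (1, 1) → (10, 6)) = C(2, 1) · C(14, 9) = 2 · 2002 = 4004. Avoidance count = 8008 − 4004 = 4004.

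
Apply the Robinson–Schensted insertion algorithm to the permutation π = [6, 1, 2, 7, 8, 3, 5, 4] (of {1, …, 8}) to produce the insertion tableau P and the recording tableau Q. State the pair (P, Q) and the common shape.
P = [1, 2, 3, 4] / [5, 7, 8] / [6];  Q = [1, 3, 4, 5] / [2, 6, 7] / [8];  common shape = (4, 3, 1)

Row-insert the values π_1, π_2, … into P one at a time, bumping the leftmost entry strictly greater than the inserted value down to the next row. The recording tableau Q records, in position (i, j), the step at which that cell was added to P.
  Insert 6 (step 1): P = [6];  Q = [1]
  Insert 1 (step 2): P = [1] / [6];  Q = [1] / [2]
  Insert 2 (step 3): P = [1, 2] / [6];  Q = [1, 3] / [2]
  Insert 7 (step 4): P = [1, 2, 7] / [6];  Q = [1, 3, 4] / [2]
  Insert 8 (step 5): P = [1, 2, 7, 8] / [6];  Q = [1, 3, 4, 5] / [2]
  Insert 3 (step 6): P = [1, 2, 3, 8] / [6, 7];  Q = [1, 3, 4, 5] / [2, 6]
  Insert 5 (step 7): P = [1, 2, 3, 5] / [6, 7, 8];  Q = [1, 3, 4, 5] / [2, 6, 7]
  Insert 4 (step 8): P = [1, 2, 3, 4] / [5, 7, 8] / [6];  Q = [1, 3, 4, 5] / [2, 6, 7] / [8]
Final shape: (4, 3, 1).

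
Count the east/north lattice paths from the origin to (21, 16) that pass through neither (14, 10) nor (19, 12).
Number of paths = 8011247139

Inclusion–exclusion. Total paths: C(37, 21) = 12875774670. Through P₁: C(24, 14)·C(13, 7) = 3365515296. Through P₂: C(31, 19)·C(6, 2) = 2116807875. Since P₁ is strictly southwest of P₂, a monotone path through both must visit P₁ then P₂; paths through both = C(24, 14)·C(7, 5)·C(6, 2) = 617795640. Avoid both = 12875774670 − 3365515296 − 2116807875 + 617795640 = 8011247139.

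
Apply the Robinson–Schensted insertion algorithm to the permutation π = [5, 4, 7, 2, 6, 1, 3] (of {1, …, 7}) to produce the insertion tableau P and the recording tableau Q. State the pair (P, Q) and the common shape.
P = [1, 3] / [2, 6] / [4, 7] / [5];  Q = [1, 3] / [2, 5] / [4, 7] / [6];  common shape = (2, 2, 2, 1)

Row-insert the values π_1, π_2, … into P one at a time, bumping the leftmost entry strictly greater than the inserted value down to the next row. The recording tableau Q records, in position (i, j), the step at which that cell was added to P.
  Insert 5 (step 1): P = [5];  Q = [1]
  Insert 4 (step 2): P = [4] / [5];  Q = [1] / [2]
  Insert 7 (step 3): P = [4, 7] / [5];  Q = [1, 3] / [2]
  Insert 2 (step 4): P = [2, 7] / [4] / [5];  Q = [1, 3] / [2] / [4]
  Insert 6 (step 5): P = [2, 6] / [4, 7] / [5];  Q = [1, 3] / [2, 5] / [4]
  Insert 1 (step 6): P = [1, 6] / [2, 7] / [4] / [5];  Q = [1, 3] / [2, 5] / [4] / [6]
  Insert 3 (step 7): P = [1, 3] / [2, 6] / [4, 7] / [5];  Q = [1, 3] / [2, 5] / [4, 7] / [6]
Final shape: (2, 2, 2, 1).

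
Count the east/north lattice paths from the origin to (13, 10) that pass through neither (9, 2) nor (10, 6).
Number of paths = 846186

Inclusion–exclusion. Total paths: C(23, 13) = 1144066. Through P₁: C(11, 9)·C(12, 4) = 27225. Through P₂: C(16, 10)·C(7, 3) = 280280. Since P₁ is strictly southwest of P₂, a monotone path through both must visit P₁ then P₂; paths through both = C(11, 9)·C(5, 1)·C(7, 3) = 9625. Avoid both = 1144066 − 27225 − 280280 + 9625 = 846186.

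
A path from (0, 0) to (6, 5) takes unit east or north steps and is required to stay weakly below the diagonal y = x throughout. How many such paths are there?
Number of paths = 132

By the reflection principle (André's argument), the number of monotone paths to (6, 5) with n ≤ m that never go above y = x is C(11, 6) − C(11, 7) = 462 − 330 = 132.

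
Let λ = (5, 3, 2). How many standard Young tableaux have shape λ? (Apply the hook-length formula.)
# SYT of shape (5, 3, 2) = 450

Hook-length formula: f^λ = n! / Π hook(c), product over all cells c of the Young diagram. For λ = (5, 3, 2), n = 10 boxes. Hook lengths by row (left-to-right, top-to-bottom): [7, 6, 4, 2, 1]; [4, 3, 1]; [2, 1]. Product of hooks = 8064. So f^λ = 10! / 8064 = 3628800 / 8064 = 450.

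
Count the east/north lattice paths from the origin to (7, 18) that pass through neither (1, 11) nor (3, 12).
Number of paths = 372118

Inclusion–exclusion. Total paths: C(25, 7) = 480700. Through P₁: C(12, 1)·C(13, 6) = 20592. Through P₂: C(15, 3)·C(10, 4) = 95550. Since P₁ is strictly southwest of P₂, a monotone path through both must visit P₁ then P₂; paths through both = C(12, 1)·C(3, 2)·C(10, 4) = 7560. Avoid both = 480700 − 20592 − 95550 + 7560 = 372118.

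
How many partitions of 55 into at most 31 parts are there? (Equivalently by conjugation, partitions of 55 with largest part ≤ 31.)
p(55, parts ≤ 31) = 445513

Use the recurrence p(n, m) = p(n, m−1) + p(n−m, m): either the largest part is < m (count p(n, m−1)) or the largest part is exactly m (remove one copy of m, count p(n−m, m)). With p(0, ·) = 1 this gives p(55, parts ≤ 31) = 445513. (By conjugating Young diagrams, this also counts partitions of 55 into at most 31 parts.)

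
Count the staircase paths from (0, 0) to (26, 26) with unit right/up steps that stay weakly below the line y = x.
C_26 = 18367353072152

These NE paths below the diagonal are counted by the Catalan number C_n = (1/(n + 1)) · C(2n, n). For n = 26: C_26 = (1/27) · C(52, 26) = 495918532948104/27 = 18367353072152.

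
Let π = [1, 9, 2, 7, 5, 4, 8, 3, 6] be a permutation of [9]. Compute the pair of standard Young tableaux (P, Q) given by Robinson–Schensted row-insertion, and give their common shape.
P = [1, 2, 3, 6] / [4, 8] / [5] / [7] / [9];  Q = [1, 2, 4, 7] / [3, 9] / [5] / [6] / [8];  common shape = (4, 2, 1, 1, 1)

Row-insert the values π_1, π_2, … into P one at a time, bumping the leftmost entry strictly greater than the inserted value down to the next row. The recording tableau Q records, in position (i, j), the step at which that cell was added to P.
  Insert 1 (step 1): P = [1];  Q = [1]
  Insert 9 (step 2): P = [1, 9];  Q = [1, 2]
  Insert 2 (step 3): P = [1, 2] / [9];  Q = [1, 2] / [3]
  Insert 7 (step 4): P = [1, 2, 7] / [9];  Q = [1, 2, 4] / [3]
  Insert 5 (step 5): P = [1, 2, 5] / [7] / [9];  Q = [1, 2, 4] / [3] / [5]
  Insert 4 (step 6): P = [1, 2, 4] / [5] / [7] / [9];  Q = [1, 2, 4] / [3] / [5] / [6]
  Insert 8 (step 7): P = [1, 2, 4, 8] / [5] / [7] / [9];  Q = [1, 2, 4, 7] / [3] / [5] / [6]
  Insert 3 (step 8): P = [1, 2, 3, 8] / [4] / [5] / [7] / [9];  Q = [1, 2, 4, 7] / [3] / [5] / [6] / [8]
  Insert 6 (step 9): P = [1, 2, 3, 6] / [4, 8] / [5] / [7] / [9];  Q = [1, 2, 4, 7] / [3, 9] / [5] / [6] / [8]
Final shape: (4, 2, 1, 1, 1).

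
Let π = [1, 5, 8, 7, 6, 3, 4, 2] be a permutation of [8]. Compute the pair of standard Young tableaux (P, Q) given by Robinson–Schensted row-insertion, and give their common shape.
P = [1, 2, 4] / [3, 6] / [5] / [7] / [8];  Q = [1, 2, 3] / [4, 7] / [5] / [6] / [8];  common shape = (3, 2, 1, 1, 1)

Row-insert the values π_1, π_2, … into P one at a time, bumping the leftmost entry strictly greater than the inserted value down to the next row. The recording tableau Q records, in position (i, j), the step at which that cell was added to P.
  Insert 1 (step 1): P = [1];  Q = [1]
  Insert 5 (step 2): P = [1, 5];  Q = [1, 2]
  Insert 8 (step 3): P = [1, 5, 8];  Q = [1, 2, 3]
  Insert 7 (step 4): P = [1, 5, 7] / [8];  Q = [1, 2, 3] / [4]
  Insert 6 (step 5): P = [1, 5, 6] / [7] / [8];  Q = [1, 2, 3] / [4] / [5]
  Insert 3 (step 6): P = [1, 3, 6] / [5] / [7] / [8];  Q = [1, 2, 3] / [4] / [5] / [6]
  Insert 4 (step 7): P = [1, 3, 4] / [5, 6] / [7] / [8];  Q = [1, 2, 3] / [4, 7] / [5] / [6]
  Insert 2 (step 8): P = [1, 2, 4] / [3, 6] / [5] / [7] / [8];  Q = [1, 2, 3] / [4, 7] / [5] / [6] / [8]
Final shape: (3, 2, 1, 1, 1).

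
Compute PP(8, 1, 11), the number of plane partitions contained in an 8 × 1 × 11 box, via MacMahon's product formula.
PP(8, 1, 11) = 75582

Evaluate the triple product over i = 1..8, j = 1..1, k = 1..11. The factors are (2/1) · (3/2) · (4/3) · (5/4) · (6/5) · (7/6) · (8/7) · (9/8) · … (88 factors total). The numerators and denominators telescope so the product is an integer; carrying out the multiplication exactly gives PP(8, 1, 11) = 75582.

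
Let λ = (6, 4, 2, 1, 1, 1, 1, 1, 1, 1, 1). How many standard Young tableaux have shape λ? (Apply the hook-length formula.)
# SYT of shape (6, 4, 2, 1, 1, 1, 1, 1, 1, 1, 1) = 12950685

Hook-length formula: f^λ = n! / Π hook(c), product over all cells c of the Young diagram. For λ = (6, 4, 2, 1, 1, 1, 1, 1, 1, 1, 1), n = 20 boxes. Hook lengths by row (left-to-right, top-to-bottom): [16, 7, 5, 4, 2, 1]; [13, 4, 2, 1]; [10, 1]; [8]; [7]; [6]; [5]; [4]; [3]; [2]; [1]. Product of hooks = 187858944000. So f^λ = 20! / 187858944000 = 2432902008176640000 / 187858944000 = 12950685.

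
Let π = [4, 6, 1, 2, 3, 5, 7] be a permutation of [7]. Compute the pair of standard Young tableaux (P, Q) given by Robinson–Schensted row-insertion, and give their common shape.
P = [1, 2, 3, 5, 7] / [4, 6];  Q = [1, 2, 5, 6, 7] / [3, 4];  common shape = (5, 2)

Row-insert the values π_1, π_2, … into P one at a time, bumping the leftmost entry strictly greater than the inserted value down to the next row. The recording tableau Q records, in position (i, j), the step at which that cell was added to P.
  Insert 4 (step 1): P = [4];  Q = [1]
  Insert 6 (step 2): P = [4, 6];  Q = [1, 2]
  Insert 1 (step 3): P = [1, 6] / [4];  Q = [1, 2] / [3]
  Insert 2 (step 4): P = [1, 2] / [4, 6];  Q = [1, 2] / [3, 4]
  Insert 3 (step 5): P = [1, 2, 3] / [4, 6];  Q = [1, 2, 5] / [3, 4]
  Insert 5 (step 6): P = [1, 2, 3, 5] / [4, 6];  Q = [1, 2, 5, 6] / [3, 4]
  Insert 7 (step 7): P = [1, 2, 3, 5, 7] / [4, 6];  Q = [1, 2, 5, 6, 7] / [3, 4]
Final shape: (5, 2).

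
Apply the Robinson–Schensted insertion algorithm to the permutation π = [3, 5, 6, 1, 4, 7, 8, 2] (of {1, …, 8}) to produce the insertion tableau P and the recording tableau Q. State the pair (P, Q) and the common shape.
P = [1, 2, 6, 7, 8] / [3, 4] / [5];  Q = [1, 2, 3, 6, 7] / [4, 5] / [8];  common shape = (5, 2, 1)

Row-insert the values π_1, π_2, … into P one at a time, bumping the leftmost entry strictly greater than the inserted value down to the next row. The recording tableau Q records, in position (i, j), the step at which that cell was added to P.
  Insert 3 (step 1): P = [3];  Q = [1]
  Insert 5 (step 2): P = [3, 5];  Q = [1, 2]
  Insert 6 (step 3): P = [3, 5, 6];  Q = [1, 2, 3]
  Insert 1 (step 4): P = [1, 5, 6] / [3];  Q = [1, 2, 3] / [4]
  Insert 4 (step 5): P = [1, 4, 6] / [3, 5];  Q = [1, 2, 3] / [4, 5]
  Insert 7 (step 6): P = [1, 4, 6, 7] / [3, 5];  Q = [1, 2, 3, 6] / [4, 5]
  Insert 8 (step 7): P = [1, 4, 6, 7, 8] / [3, 5];  Q = [1, 2, 3, 6, 7] / [4, 5]
  Insert 2 (step 8): P = [1, 2, 6, 7, 8] / [3, 4] / [5];  Q = [1, 2, 3, 6, 7] / [4, 5] / [8]
Final shape: (5, 2, 1).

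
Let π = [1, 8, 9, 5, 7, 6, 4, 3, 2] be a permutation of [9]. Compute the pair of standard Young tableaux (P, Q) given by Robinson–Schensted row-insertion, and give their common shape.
P = [1, 2, 6] / [3, 9] / [4] / [5] / [7] / [8];  Q = [1, 2, 3] / [4, 5] / [6] / [7] / [8] / [9];  common shape = (3, 2, 1, 1, 1, 1)

Row-insert the values π_1, π_2, … into P one at a time, bumping the leftmost entry strictly greater than the inserted value down to the next row. The recording tableau Q records, in position (i, j), the step at which that cell was added to P.
  Insert 1 (step 1): P = [1];  Q = [1]
  Insert 8 (step 2): P = [1, 8];  Q = [1, 2]
  Insert 9 (step 3): P = [1, 8, 9];  Q = [1, 2, 3]
  Insert 5 (step 4): P = [1, 5, 9] / [8];  Q = [1, 2, 3] / [4]
  Insert 7 (step 5): P = [1, 5, 7] / [8, 9];  Q = [1, 2, 3] / [4, 5]
  Insert 6 (step 6): P = [1, 5, 6] / [7, 9] / [8];  Q = [1, 2, 3] / [4, 5] / [6]
  Insert 4 (step 7): P = [1, 4, 6] / [5, 9] / [7] / [8];  Q = [1, 2, 3] / [4, 5] / [6] / [7]
  Insert 3 (step 8): P = [1, 3, 6] / [4, 9] / [5] / [7] / [8];  Q = [1, 2, 3] / [4, 5] / [6] / [7] / [8]
  Insert 2 (step 9): P = [1, 2, 6] / [3, 9] / [4] / [5] / [7] / [8];  Q = [1, 2, 3] / [4, 5] / [6] / [7] / [8] / [9]
Final shape: (3, 2, 1, 1, 1, 1).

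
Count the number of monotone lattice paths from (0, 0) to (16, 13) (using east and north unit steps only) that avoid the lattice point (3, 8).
Number of paths = 66450195

Total paths from (0, 0) to (16, 13): C(29, 16) = 67863915. Paths through (3, 8): (paths (0, 0) → (3, 8)) × (paths (3, 8) → (16, 13)) = C(11, 3) · C(18, 13) = 165 · 8568 = 1413720. Avoidance count = 67863915 − 1413720 = 66450195.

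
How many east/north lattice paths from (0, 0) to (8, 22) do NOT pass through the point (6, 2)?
Number of paths = 5846457

Total paths from (0, 0) to (8, 22): C(30, 8) = 5852925. Paths through (6, 2): (paths (0, 0) → (6, 2)) × (paths (6, 2) → (8, 22)) = C(8, 6) · C(22, 2) = 28 · 231 = 6468. Avoidance count = 5852925 − 6468 = 5846457.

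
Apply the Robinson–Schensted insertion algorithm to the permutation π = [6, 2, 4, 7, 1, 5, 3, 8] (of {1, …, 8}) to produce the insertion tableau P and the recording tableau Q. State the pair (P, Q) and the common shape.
P = [1, 3, 5, 8] / [2, 4] / [6, 7];  Q = [1, 3, 4, 8] / [2, 6] / [5, 7];  common shape = (4, 2, 2)

Row-insert the values π_1, π_2, … into P one at a time, bumping the leftmost entry strictly greater than the inserted value down to the next row. The recording tableau Q records, in position (i, j), the step at which that cell was added to P.
  Insert 6 (step 1): P = [6];  Q = [1]
  Insert 2 (step 2): P = [2] / [6];  Q = [1] / [2]
  Insert 4 (step 3): P = [2, 4] / [6];  Q = [1, 3] / [2]
  Insert 7 (step 4): P = [2, 4, 7] / [6];  Q = [1, 3, 4] / [2]
  Insert 1 (step 5): P = [1, 4, 7] / [2] / [6];  Q = [1, 3, 4] / [2] / [5]
  Insert 5 (step 6): P = [1, 4, 5] / [2, 7] / [6];  Q = [1, 3, 4] / [2, 6] / [5]
  Insert 3 (step 7): P = [1, 3, 5] / [2, 4] / [6, 7];  Q = [1, 3, 4] / [2, 6] / [5, 7]
  Insert 8 (step 8): P = [1, 3, 5, 8] / [2, 4] / [6, 7];  Q = [1, 3, 4, 8] / [2, 6] / [5, 7]
Final shape: (4, 2, 2).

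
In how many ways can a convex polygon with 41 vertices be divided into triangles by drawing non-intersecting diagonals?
C_39 = 680425371729975800390

These polygon triangulations are counted by the Catalan number C_n = (1/(n + 1)) · C(2n, n). For n = 39: C_39 = (1/40) · C(78, 39) = 27217014869199032015600/40 = 680425371729975800390.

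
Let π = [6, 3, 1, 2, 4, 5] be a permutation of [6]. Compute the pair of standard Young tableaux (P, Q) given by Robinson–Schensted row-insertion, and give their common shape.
P = [1, 2, 4, 5] / [3] / [6];  Q = [1, 4, 5, 6] / [2] / [3];  common shape = (4, 1, 1)

Row-insert the values π_1, π_2, … into P one at a time, bumping the leftmost entry strictly greater than the inserted value down to the next row. The recording tableau Q records, in position (i, j), the step at which that cell was added to P.
  Insert 6 (step 1): P = [6];  Q = [1]
  Insert 3 (step 2): P = [3] / [6];  Q = [1] / [2]
  Insert 1 (step 3): P = [1] / [3] / [6];  Q = [1] / [2] / [3]
  Insert 2 (step 4): P = [1, 2] / [3] / [6];  Q = [1, 4] / [2] / [3]
  Insert 4 (step 5): P = [1, 2, 4] / [3] / [6];  Q = [1, 4, 5] / [2] / [3]
  Insert 5 (step 6): P = [1, 2, 4, 5] / [3] / [6];  Q = [1, 4, 5, 6] / [2] / [3]
Final shape: (4, 1, 1).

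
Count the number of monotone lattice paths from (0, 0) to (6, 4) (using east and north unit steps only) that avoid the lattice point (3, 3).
Number of paths = 130

Total paths from (0, 0) to (6, 4): C(10, 6) = 210. Paths through (3, 3): (paths (0, 0) → (3, 3)) × (paths (3, 3) → (6, 4)) = C(6, 3) · C(4, 3) = 20 · 4 = 80. Avoidance count = 210 − 80 = 130.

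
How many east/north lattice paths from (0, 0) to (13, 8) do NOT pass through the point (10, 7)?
Number of paths = 125698

Total paths from (0, 0) to (13, 8): C(21, 13) = 203490. Paths through (10, 7): (paths (0, 0) → (10, 7)) × (paths (10, 7) → (13, 8)) = C(17, 10) · C(4, 3) = 19448 · 4 = 77792. Avoidance count = 203490 − 77792 = 125698.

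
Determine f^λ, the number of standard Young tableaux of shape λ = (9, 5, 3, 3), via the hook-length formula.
# SYT of shape (9, 5, 3, 3) = 30232800

Hook-length formula: f^λ = n! / Π hook(c), product over all cells c of the Young diagram. For λ = (9, 5, 3, 3), n = 20 boxes. Hook lengths by row (left-to-right, top-to-bottom): [12, 11, 10, 7, 6, 4, 3, 2, 1]; [7, 6, 5, 2, 1]; [4, 3, 2]; [3, 2, 1]. Product of hooks = 80472268800. So f^λ = 20! / 80472268800 = 2432902008176640000 / 80472268800 = 30232800.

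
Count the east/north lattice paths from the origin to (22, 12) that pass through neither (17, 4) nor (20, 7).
Number of paths = 524516415

Inclusion–exclusion. Total paths: C(34, 22) = 548354040. Through P₁: C(21, 17)·C(13, 5) = 7702695. Through P₂: C(27, 20)·C(7, 2) = 18648630. Since P₁ is strictly southwest of P₂, a monotone path through both must visit P₁ then P₂; paths through both = C(21, 17)·C(6, 3)·C(7, 2) = 2513700. Avoid both = 548354040 − 7702695 − 18648630 + 2513700 = 524516415.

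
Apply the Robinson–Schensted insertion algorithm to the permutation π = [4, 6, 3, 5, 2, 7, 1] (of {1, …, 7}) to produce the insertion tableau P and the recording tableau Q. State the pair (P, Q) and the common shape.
P = [1, 5, 7] / [2, 6] / [3] / [4];  Q = [1, 2, 6] / [3, 4] / [5] / [7];  common shape = (3, 2, 1, 1)

Row-insert the values π_1, π_2, … into P one at a time, bumping the leftmost entry strictly greater than the inserted value down to the next row. The recording tableau Q records, in position (i, j), the step at which that cell was added to P.
  Insert 4 (step 1): P = [4];  Q = [1]
  Insert 6 (step 2): P = [4, 6];  Q = [1, 2]
  Insert 3 (step 3): P = [3, 6] / [4];  Q = [1, 2] / [3]
  Insert 5 (step 4): P = [3, 5] / [4, 6];  Q = [1, 2] / [3, 4]
  Insert 2 (step 5): P = [2, 5] / [3, 6] / [4];  Q = [1, 2] / [3, 4] / [5]
  Insert 7 (step 6): P = [2, 5, 7] / [3, 6] / [4];  Q = [1, 2, 6] / [3, 4] / [5]
  Insert 1 (step 7): P = [1, 5, 7] / [2, 6] / [3] / [4];  Q = [1, 2, 6] / [3, 4] / [5] / [7]
Final shape: (3, 2, 1, 1).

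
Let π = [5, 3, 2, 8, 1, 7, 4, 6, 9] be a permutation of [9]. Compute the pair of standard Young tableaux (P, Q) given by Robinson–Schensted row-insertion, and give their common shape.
P = [1, 4, 6, 9] / [2, 7] / [3, 8] / [5];  Q = [1, 4, 8, 9] / [2, 6] / [3, 7] / [5];  common shape = (4, 2, 2, 1)

Row-insert the values π_1, π_2, … into P one at a time, bumping the leftmost entry strictly greater than the inserted value down to the next row. The recording tableau Q records, in position (i, j), the step at which that cell was added to P.
  Insert 5 (step 1): P = [5];  Q = [1]
  Insert 3 (step 2): P = [3] / [5];  Q = [1] / [2]
  Insert 2 (step 3): P = [2] / [3] / [5];  Q = [1] / [2] / [3]
  Insert 8 (step 4): P = [2, 8] / [3] / [5];  Q = [1, 4] / [2] / [3]
  Insert 1 (step 5): P = [1, 8] / [2] / [3] / [5];  Q = [1, 4] / [2] / [3] / [5]
  Insert 7 (step 6): P = [1, 7] / [2, 8] / [3] / [5];  Q = [1, 4] / [2, 6] / [3] / [5]
  Insert 4 (step 7): P = [1, 4] / [2, 7] / [3, 8] / [5];  Q = [1, 4] / [2, 6] / [3, 7] / [5]
  Insert 6 (step 8): P = [1, 4, 6] / [2, 7] / [3, 8] / [5];  Q = [1, 4, 8] / [2, 6] / [3, 7] / [5]
  Insert 9 (step 9): P = [1, 4, 6, 9] / [2, 7] / [3, 8] / [5];  Q = [1, 4, 8, 9] / [2, 6] / [3, 7] / [5]
Final shape: (4, 2, 2, 1).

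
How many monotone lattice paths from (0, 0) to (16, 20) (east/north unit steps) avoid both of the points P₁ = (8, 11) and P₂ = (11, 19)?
Number of paths = 5217536070

Inclusion–exclusion. Total paths: C(36, 16) = 7307872110. Through P₁: C(19, 8)·C(17, 8) = 1837398420. Through P₂: C(30, 11)·C(6, 5) = 327763800. Since P₁ is strictly southwest of P₂, a monotone path through both must visit P₁ then P₂; paths through both = C(19, 8)·C(11, 3)·C(6, 5) = 74826180. Avoid both = 7307872110 − 1837398420 − 327763800 + 74826180 = 5217536070.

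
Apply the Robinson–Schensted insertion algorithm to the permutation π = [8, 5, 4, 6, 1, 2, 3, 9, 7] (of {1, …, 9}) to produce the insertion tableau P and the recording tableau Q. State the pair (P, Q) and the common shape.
P = [1, 2, 3, 7] / [4, 6, 9] / [5] / [8];  Q = [1, 4, 7, 8] / [2, 6, 9] / [3] / [5];  common shape = (4, 3, 1, 1)

Row-insert the values π_1, π_2, … into P one at a time, bumping the leftmost entry strictly greater than the inserted value down to the next row. The recording tableau Q records, in position (i, j), the step at which that cell was added to P.
  Insert 8 (step 1): P = [8];  Q = [1]
  Insert 5 (step 2): P = [5] / [8];  Q = [1] / [2]
  Insert 4 (step 3): P = [4] / [5] / [8];  Q = [1] / [2] / [3]
  Insert 6 (step 4): P = [4, 6] / [5] / [8];  Q = [1, 4] / [2] / [3]
  Insert 1 (step 5): P = [1, 6] / [4] / [5] / [8];  Q = [1, 4] / [2] / [3] / [5]
  Insert 2 (step 6): P = [1, 2] / [4, 6] / [5] / [8];  Q = [1, 4] / [2, 6] / [3] / [5]
  Insert 3 (step 7): P = [1, 2, 3] / [4, 6] / [5] / [8];  Q = [1, 4, 7] / [2, 6] / [3] / [5]
  Insert 9 (step 8): P = [1, 2, 3, 9] / [4, 6] / [5] / [8];  Q = [1, 4, 7, 8] / [2, 6] / [3] / [5]
  Insert 7 (step 9): P = [1, 2, 3, 7] / [4, 6, 9] / [5] / [8];  Q = [1, 4, 7, 8] / [2, 6, 9] / [3] / [5]
Final shape: (4, 3, 1, 1).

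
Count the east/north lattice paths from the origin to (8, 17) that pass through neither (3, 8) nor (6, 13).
Number of paths = 482865

Inclusion–exclusion. Total paths: C(25, 8) = 1081575. Through P₁: C(11, 3)·C(14, 5) = 330330. Through P₂: C(19, 6)·C(6, 2) = 406980. Since P₁ is strictly southwest of P₂, a monotone path through both must visit P₁ then P₂; paths through both = C(11, 3)·C(8, 3)·C(6, 2) = 138600. Avoid both = 1081575 − 330330 − 406980 + 138600 = 482865.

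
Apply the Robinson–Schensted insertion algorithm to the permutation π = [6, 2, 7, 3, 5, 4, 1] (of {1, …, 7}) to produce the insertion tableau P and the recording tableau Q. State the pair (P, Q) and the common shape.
P = [1, 3, 4] / [2, 7] / [5] / [6];  Q = [1, 3, 5] / [2, 4] / [6] / [7];  common shape = (3, 2, 1, 1)

Row-insert the values π_1, π_2, … into P one at a time, bumping the leftmost entry strictly greater than the inserted value down to the next row. The recording tableau Q records, in position (i, j), the step at which that cell was added to P.
  Insert 6 (step 1): P = [6];  Q = [1]
  Insert 2 (step 2): P = [2] / [6];  Q = [1] / [2]
  Insert 7 (step 3): P = [2, 7] / [6];  Q = [1, 3] / [2]
  Insert 3 (step 4): P = [2, 3] / [6, 7];  Q = [1, 3] / [2, 4]
  Insert 5 (step 5): P = [2, 3, 5] / [6, 7];  Q = [1, 3, 5] / [2, 4]
  Insert 4 (step 6): P = [2, 3, 4] / [5, 7] / [6];  Q = [1, 3, 5] / [2, 4] / [6]
  Insert 1 (step 7): P = [1, 3, 4] / [2, 7] / [5] / [6];  Q = [1, 3, 5] / [2, 4] / [6] / [7]
Final shape: (3, 2, 1, 1).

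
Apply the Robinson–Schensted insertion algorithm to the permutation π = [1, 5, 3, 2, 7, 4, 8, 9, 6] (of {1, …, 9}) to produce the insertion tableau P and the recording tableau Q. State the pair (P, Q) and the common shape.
P = [1, 2, 4, 6, 9] / [3, 7, 8] / [5];  Q = [1, 2, 5, 7, 8] / [3, 6, 9] / [4];  common shape = (5, 3, 1)

Row-insert the values π_1, π_2, … into P one at a time, bumping the leftmost entry strictly greater than the inserted value down to the next row. The recording tableau Q records, in position (i, j), the step at which that cell was added to P.
  Insert 1 (step 1): P = [1];  Q = [1]
  Insert 5 (step 2): P = [1, 5];  Q = [1, 2]
  Insert 3 (step 3): P = [1, 3] / [5];  Q = [1, 2] / [3]
  Insert 2 (step 4): P = [1, 2] / [3] / [5];  Q = [1, 2] / [3] / [4]
  Insert 7 (step 5): P = [1, 2, 7] / [3] / [5];  Q = [1, 2, 5] / [3] / [4]
  Insert 4 (step 6): P = [1, 2, 4] / [3, 7] / [5];  Q = [1, 2, 5] / [3, 6] / [4]
  Insert 8 (step 7): P = [1, 2, 4, 8] / [3, 7] / [5];  Q = [1, 2, 5, 7] / [3, 6] / [4]
  Insert 9 (step 8): P = [1, 2, 4, 8, 9] / [3, 7] / [5];  Q = [1, 2, 5, 7, 8] / [3, 6] / [4]
  Insert 6 (step 9): P = [1, 2, 4, 6, 9] / [3, 7, 8] / [5];  Q = [1, 2, 5, 7, 8] / [3, 6, 9] / [4]
Final shape: (5, 3, 1).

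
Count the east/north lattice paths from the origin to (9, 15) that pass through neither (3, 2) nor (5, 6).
Number of paths = 813104

Inclusion–exclusion. Total paths: C(24, 9) = 1307504. Through P₁: C(5, 3)·C(19, 6) = 271320. Through P₂: C(11, 5)·C(13, 4) = 330330. Since P₁ is strictly southwest of P₂, a monotone path through both must visit P₁ then P₂; paths through both = C(5, 3)·C(6, 2)·C(13, 4) = 107250. Avoid both = 1307504 − 271320 − 330330 + 107250 = 813104.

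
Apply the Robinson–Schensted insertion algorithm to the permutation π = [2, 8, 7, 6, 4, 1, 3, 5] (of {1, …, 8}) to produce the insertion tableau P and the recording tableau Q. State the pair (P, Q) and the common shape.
P = [1, 3, 5] / [2, 4] / [6] / [7] / [8];  Q = [1, 2, 8] / [3, 7] / [4] / [5] / [6];  common shape = (3, 2, 1, 1, 1)

Row-insert the values π_1, π_2, … into P one at a time, bumping the leftmost entry strictly greater than the inserted value down to the next row. The recording tableau Q records, in position (i, j), the step at which that cell was added to P.
  Insert 2 (step 1): P = [2];  Q = [1]
  Insert 8 (step 2): P = [2, 8];  Q = [1, 2]
  Insert 7 (step 3): P = [2, 7] / [8];  Q = [1, 2] / [3]
  Insert 6 (step 4): P = [2, 6] / [7] / [8];  Q = [1, 2] / [3] / [4]
  Insert 4 (step 5): P = [2, 4] / [6] / [7] / [8];  Q = [1, 2] / [3] / [4] / [5]
  Insert 1 (step 6): P = [1, 4] / [2] / [6] / [7] / [8];  Q = [1, 2] / [3] / [4] / [5] / [6]
  Insert 3 (step 7): P = [1, 3] / [2, 4] / [6] / [7] / [8];  Q = [1, 2] / [3, 7] / [4] / [5] / [6]
  Insert 5 (step 8): P = [1, 3, 5] / [2, 4] / [6] / [7] / [8];  Q = [1, 2, 8] / [3, 7] / [4] / [5] / [6]
Final shape: (3, 2, 1, 1, 1).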